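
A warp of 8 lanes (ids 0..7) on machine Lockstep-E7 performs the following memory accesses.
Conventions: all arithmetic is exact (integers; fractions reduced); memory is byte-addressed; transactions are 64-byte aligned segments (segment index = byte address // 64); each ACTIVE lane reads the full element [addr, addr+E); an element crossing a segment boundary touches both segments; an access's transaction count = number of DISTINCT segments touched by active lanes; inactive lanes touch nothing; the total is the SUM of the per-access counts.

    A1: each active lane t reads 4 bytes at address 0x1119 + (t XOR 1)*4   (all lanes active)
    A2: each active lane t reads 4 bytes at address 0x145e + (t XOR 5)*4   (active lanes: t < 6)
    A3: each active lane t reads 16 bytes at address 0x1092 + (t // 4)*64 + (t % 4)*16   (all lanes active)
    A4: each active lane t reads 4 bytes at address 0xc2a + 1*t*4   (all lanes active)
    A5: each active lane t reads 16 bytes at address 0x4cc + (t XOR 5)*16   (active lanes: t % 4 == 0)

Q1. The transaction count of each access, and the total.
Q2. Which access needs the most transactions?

A1: 1 transaction
A2: 1 transaction
A3: 3 transactions
A4: 2 transactions
A5: 2 transactions

Answer: 1,1,3,2,2; total 9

Answer: A3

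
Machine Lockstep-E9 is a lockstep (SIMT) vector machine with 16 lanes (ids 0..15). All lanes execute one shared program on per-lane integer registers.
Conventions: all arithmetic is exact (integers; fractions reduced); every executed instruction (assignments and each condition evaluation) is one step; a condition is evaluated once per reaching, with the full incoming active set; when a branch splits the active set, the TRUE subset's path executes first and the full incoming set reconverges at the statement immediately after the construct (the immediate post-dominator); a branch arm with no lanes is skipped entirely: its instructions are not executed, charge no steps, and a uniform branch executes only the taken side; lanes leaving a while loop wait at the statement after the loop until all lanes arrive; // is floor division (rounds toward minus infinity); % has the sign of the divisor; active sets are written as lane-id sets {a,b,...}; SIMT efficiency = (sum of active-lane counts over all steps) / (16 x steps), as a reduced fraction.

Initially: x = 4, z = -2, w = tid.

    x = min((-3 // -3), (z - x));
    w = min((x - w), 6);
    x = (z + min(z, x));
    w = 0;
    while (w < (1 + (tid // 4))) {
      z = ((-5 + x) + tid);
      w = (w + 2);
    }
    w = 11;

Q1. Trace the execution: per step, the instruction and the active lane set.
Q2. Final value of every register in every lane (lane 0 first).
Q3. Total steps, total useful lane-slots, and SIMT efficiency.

step 0: x <- min((-3 // -3), (z - x)) {0,1,2,3,4,5,6,7,8,9,10,11,12,13,14,15}
step 1: w <- min((x - w), 6)         {0,1,2,3,4,5,6,7,8,9,10,11,12,13,14,15}
step 2: x <- (z + min(z, x))         {0,1,2,3,4,5,6,7,8,9,10,11,12,13,14,15}
step 3: w <- 0                       {0,1,2,3,4,5,6,7,8,9,10,11,12,13,14,15}
step 4: eval (w < (1 + (tid // 4)))  {0,1,2,3,4,5,6,7,8,9,10,11,12,13,14,15}
step 5: z <- ((-5 + x) + tid)        {0,1,2,3,4,5,6,7,8,9,10,11,12,13,14,15}
step 6: w <- (w + 2)                 {0,1,2,3,4,5,6,7,8,9,10,11,12,13,14,15}
step 7: eval (w < (1 + (tid // 4)))  {0,1,2,3,4,5,6,7,8,9,10,11,12,13,14,15}
step 8: z <- ((-5 + x) + tid)        {8,9,10,11,12,13,14,15}
step 9: w <- (w + 2)                 {8,9,10,11,12,13,14,15}
step 10: eval (w < (1 + (tid // 4)))  {8,9,10,11,12,13,14,15}
step 11: w <- 11                      {0,1,2,3,4,5,6,7,8,9,10,11,12,13,14,15}

Answer: 12 steps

x: -8,-8,-8,-8,-8,-8,-8,-8,-8,-8,-8,-8,-8,-8,-8,-8
z: -13,-12,-11,-10,-9,-8,-7,-6,-5,-4,-3,-2,-1,0,1,2
w: 11,11,11,11,11,11,11,11,11,11,11,11,11,11,11,11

steps = 12; useful = 168; efficiency = 168/192 = 7/8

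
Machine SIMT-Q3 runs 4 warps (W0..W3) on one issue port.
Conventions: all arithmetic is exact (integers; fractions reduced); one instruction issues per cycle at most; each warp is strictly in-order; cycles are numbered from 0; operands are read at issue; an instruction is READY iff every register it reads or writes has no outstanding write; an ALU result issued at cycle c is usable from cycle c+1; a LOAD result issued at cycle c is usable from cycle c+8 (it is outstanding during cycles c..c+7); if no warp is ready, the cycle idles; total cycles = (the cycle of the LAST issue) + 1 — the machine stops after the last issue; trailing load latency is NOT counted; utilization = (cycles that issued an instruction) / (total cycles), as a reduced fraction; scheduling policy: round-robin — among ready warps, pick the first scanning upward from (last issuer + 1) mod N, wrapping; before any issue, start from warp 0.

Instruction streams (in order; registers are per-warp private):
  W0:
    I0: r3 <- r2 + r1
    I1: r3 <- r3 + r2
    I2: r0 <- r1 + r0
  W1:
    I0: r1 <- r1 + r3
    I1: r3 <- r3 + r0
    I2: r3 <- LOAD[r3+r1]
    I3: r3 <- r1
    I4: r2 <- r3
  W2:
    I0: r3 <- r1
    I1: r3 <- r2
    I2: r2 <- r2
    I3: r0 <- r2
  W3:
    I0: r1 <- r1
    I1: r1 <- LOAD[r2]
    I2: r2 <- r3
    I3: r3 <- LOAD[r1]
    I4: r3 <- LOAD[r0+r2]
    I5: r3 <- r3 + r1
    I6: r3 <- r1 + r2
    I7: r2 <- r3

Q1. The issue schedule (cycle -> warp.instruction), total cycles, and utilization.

cycle 0: W0.I0
cycle 1: W1.I0
cycle 2: W2.I0
cycle 3: W3.I0
cycle 4: W0.I1
cycle 5: W1.I1
cycle 6: W2.I1
cycle 7: W3.I1
cycle 8: W0.I2
cycle 9: W1.I2
cycle 10: W2.I2
cycle 11: W3.I2
cycle 12: W2.I3
cycle 13: idle
cycle 14: idle
cycle 15: W3.I3
cycle 16: idle
cycle 17: W1.I3
cycle 18: W1.I4
cycle 19: idle
cycle 20: idle
cycle 21: idle
cycle 22: idle
cycle 23: W3.I4
cycle 24: idle
cycle 25: idle
cycle 26: idle
cycle 27: idle
cycle 28: idle
cycle 29: idle
cycle 30: idle
cycle 31: W3.I5
cycle 32: W3.I6
cycle 33: W3.I7

Answer: 34 cycles, utilization 10/17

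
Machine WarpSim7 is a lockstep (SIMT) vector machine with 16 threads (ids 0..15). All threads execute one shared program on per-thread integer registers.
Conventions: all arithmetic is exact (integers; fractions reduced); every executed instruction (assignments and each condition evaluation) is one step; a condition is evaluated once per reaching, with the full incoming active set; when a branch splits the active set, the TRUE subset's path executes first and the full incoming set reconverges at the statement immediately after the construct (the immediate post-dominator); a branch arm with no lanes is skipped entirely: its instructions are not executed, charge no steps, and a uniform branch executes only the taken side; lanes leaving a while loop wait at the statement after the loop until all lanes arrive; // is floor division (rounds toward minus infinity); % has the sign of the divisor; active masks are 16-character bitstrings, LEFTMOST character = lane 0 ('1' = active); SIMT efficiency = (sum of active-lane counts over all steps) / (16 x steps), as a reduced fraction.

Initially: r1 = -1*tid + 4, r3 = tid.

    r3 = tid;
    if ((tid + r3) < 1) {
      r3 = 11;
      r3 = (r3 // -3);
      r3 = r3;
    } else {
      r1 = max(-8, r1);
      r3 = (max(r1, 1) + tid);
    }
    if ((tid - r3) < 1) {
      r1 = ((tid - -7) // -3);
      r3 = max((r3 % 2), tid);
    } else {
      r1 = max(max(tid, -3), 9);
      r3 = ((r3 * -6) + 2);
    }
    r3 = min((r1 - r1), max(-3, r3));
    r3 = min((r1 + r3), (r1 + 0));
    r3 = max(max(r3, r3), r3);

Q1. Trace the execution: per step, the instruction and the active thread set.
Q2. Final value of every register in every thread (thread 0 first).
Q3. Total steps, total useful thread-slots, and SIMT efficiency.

step 0: r3 <- tid                    1111111111111111
step 1: eval ((tid + r3) < 1)        1111111111111111
step 2: r3 <- 11                     1000000000000000
step 3: r3 <- (r3 // -3)             1000000000000000
step 4: r3 <- r3                     1000000000000000
step 5: r1 <- max(-8, r1)            0111111111111111
step 6: r3 <- (max(r1, 1) + tid)     0111111111111111
step 7: eval ((tid - r3) < 1)        1111111111111111
step 8: r1 <- ((tid - -7) // -3)     0111111111111111
step 9: r3 <- max((r3 % 2), tid)     0111111111111111
step 10: r1 <- max(max(tid, -3), 9)   1000000000000000
step 11: r3 <- ((r3 * -6) + 2)        1000000000000000
step 12: r3 <- min((r1 - r1), max(-3, r3)) 1111111111111111
step 13: r3 <- min((r1 + r3), (r1 + 0)) 1111111111111111
step 14: r3 <- max(max(r3, r3), r3)   1111111111111111

Answer: 15 steps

r1: 9,-3,-3,-4,-4,-4,-5,-5,-5,-6,-6,-6,-7,-7,-7,-8
r3: 9,-3,-3,-4,-4,-4,-5,-5,-5,-6,-6,-6,-7,-7,-7,-8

steps = 15; useful = 161; efficiency = 161/240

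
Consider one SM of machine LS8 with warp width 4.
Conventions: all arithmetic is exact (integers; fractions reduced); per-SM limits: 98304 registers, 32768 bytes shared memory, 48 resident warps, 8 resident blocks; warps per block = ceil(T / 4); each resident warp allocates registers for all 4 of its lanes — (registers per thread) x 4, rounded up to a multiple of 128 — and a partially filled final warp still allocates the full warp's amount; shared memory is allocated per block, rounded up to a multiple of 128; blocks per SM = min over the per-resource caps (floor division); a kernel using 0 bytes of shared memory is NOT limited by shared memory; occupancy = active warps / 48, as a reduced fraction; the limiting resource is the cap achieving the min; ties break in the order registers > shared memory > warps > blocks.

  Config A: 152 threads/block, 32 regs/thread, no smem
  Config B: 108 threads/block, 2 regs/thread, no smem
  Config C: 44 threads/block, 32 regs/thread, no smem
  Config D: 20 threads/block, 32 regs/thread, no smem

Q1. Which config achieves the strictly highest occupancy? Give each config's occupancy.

occupancies: A 19/24, B 9/16, C 11/12, D 5/6

Answer: C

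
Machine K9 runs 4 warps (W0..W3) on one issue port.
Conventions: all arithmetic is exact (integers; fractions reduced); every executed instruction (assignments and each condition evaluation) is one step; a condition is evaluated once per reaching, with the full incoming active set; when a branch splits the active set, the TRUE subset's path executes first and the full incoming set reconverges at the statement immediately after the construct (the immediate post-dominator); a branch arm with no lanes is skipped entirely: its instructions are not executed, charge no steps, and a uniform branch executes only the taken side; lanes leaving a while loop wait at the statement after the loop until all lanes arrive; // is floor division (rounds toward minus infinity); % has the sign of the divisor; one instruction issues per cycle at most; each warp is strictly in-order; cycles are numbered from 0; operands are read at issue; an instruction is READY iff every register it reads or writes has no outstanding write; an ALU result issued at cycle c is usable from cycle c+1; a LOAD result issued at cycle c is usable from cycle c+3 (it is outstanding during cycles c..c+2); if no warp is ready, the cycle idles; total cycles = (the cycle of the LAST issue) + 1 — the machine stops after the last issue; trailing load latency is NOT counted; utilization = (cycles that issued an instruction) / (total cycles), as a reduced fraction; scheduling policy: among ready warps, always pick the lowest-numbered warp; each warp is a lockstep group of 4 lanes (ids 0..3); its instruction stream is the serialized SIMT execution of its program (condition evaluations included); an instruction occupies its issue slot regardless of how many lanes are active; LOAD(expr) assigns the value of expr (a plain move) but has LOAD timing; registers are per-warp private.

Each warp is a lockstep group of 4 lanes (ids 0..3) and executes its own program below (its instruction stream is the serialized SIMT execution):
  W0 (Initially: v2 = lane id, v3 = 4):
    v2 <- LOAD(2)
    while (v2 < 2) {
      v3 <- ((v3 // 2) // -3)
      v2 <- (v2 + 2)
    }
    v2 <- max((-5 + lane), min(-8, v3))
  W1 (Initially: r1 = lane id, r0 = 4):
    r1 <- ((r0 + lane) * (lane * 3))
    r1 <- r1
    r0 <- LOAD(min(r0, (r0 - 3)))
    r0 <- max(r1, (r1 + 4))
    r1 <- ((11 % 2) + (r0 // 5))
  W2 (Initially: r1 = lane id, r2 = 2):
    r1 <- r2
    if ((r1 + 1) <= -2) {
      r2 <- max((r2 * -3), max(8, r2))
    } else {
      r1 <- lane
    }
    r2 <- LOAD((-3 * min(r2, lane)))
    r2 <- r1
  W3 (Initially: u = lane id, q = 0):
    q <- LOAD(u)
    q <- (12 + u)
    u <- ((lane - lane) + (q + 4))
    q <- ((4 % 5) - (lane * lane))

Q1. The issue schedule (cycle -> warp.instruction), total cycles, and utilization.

cycle 0: W0.I0
cycle 1: W1.I0
cycle 2: W1.I1
cycle 3: W0.I1
cycle 4: W0.I2
cycle 5: W1.I2
cycle 6: W2.I0
cycle 7: W2.I1
cycle 8: W1.I3
cycle 9: W1.I4
cycle 10: W2.I2
cycle 11: W2.I3
cycle 12: W3.I0
cycle 13: idle
cycle 14: W2.I4
cycle 15: W3.I1
cycle 16: W3.I2
cycle 17: W3.I3

Answer: 18 cycles, utilization 17/18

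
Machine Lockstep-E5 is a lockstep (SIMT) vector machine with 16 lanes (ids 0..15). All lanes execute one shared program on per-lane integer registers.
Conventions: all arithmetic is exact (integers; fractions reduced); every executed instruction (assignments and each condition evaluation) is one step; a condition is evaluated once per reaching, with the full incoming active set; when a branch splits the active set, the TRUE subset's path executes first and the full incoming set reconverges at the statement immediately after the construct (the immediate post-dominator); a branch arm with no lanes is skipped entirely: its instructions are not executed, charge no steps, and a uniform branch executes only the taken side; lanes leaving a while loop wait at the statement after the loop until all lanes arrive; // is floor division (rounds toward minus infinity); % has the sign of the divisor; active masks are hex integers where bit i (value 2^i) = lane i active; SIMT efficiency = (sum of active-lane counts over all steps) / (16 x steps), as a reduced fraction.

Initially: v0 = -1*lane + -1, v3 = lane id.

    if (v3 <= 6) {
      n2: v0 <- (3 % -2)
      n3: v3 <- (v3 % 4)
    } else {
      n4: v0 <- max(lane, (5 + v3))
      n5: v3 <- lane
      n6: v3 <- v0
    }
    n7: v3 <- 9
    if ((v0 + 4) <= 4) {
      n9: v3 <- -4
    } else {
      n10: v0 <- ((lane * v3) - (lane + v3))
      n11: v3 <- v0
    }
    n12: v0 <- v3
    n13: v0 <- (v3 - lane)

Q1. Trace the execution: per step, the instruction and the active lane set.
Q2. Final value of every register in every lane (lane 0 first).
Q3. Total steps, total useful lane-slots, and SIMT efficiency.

step 0: eval (v3 <= 6)               0xffff
step 1: v0 <- (3 % -2)               0x007f
step 2: v3 <- (v3 % 4)               0x007f
step 3: v0 <- max(lane, (5 + v3))    0xff80
step 4: v3 <- lane                   0xff80
step 5: v3 <- v0                     0xff80
step 6: v3 <- 9                      0xffff
step 7: eval ((v0 + 4) <= 4)         0xffff
step 8: v3 <- -4                     0x007f
step 9: v0 <- ((lane * v3) - (lane + v3)) 0xff80
step 10: v3 <- v0                     0xff80
step 11: v0 <- v3                     0xffff
step 12: v0 <- (v3 - lane)            0xffff

Answer: 13 steps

v0: -4,-5,-6,-7,-8,-9,-10,40,47,54,61,68,75,82,89,96
v3: -4,-4,-4,-4,-4,-4,-4,47,55,63,71,79,87,95,103,111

steps = 13; useful = 146; efficiency = 146/208 = 73/104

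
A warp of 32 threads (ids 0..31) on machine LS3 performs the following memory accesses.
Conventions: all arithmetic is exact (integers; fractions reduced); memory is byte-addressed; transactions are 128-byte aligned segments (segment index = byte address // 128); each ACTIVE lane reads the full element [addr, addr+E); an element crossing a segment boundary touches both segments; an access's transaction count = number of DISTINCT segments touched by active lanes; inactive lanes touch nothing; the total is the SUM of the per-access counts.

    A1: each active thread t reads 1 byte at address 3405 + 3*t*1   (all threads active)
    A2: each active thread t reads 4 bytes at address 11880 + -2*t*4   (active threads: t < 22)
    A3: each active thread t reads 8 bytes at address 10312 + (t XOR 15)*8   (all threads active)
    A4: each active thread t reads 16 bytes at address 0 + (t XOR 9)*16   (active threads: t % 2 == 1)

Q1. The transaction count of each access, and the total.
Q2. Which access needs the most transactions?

A1: 2 transactions
A2: 2 transactions
A3: 3 transactions
A4: 4 transactions

Answer: 2,2,3,4; total 11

Answer: A4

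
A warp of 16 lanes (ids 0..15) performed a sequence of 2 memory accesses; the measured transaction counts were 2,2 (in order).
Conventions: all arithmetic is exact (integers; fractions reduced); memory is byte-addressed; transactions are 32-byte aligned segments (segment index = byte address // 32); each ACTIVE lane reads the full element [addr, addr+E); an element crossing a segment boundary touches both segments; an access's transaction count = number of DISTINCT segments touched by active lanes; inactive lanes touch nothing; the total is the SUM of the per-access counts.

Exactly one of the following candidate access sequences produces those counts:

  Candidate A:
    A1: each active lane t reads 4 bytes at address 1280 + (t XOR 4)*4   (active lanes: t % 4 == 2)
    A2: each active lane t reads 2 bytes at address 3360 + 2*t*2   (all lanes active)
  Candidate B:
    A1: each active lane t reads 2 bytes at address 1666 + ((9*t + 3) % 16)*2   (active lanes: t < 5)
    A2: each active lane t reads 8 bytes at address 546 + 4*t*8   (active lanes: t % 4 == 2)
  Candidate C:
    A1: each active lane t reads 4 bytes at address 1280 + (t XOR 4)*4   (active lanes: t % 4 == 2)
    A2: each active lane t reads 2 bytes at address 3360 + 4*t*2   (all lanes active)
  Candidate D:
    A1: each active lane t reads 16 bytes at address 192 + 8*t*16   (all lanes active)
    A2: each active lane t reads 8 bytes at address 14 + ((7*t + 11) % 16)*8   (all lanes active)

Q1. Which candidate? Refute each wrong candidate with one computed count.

B: A1 gives 1 transaction, not 2
C: A2 gives 4 transactions, not 2
D: A1 gives 16 transactions, not 2
A: all counts match (2,2)

Answer: A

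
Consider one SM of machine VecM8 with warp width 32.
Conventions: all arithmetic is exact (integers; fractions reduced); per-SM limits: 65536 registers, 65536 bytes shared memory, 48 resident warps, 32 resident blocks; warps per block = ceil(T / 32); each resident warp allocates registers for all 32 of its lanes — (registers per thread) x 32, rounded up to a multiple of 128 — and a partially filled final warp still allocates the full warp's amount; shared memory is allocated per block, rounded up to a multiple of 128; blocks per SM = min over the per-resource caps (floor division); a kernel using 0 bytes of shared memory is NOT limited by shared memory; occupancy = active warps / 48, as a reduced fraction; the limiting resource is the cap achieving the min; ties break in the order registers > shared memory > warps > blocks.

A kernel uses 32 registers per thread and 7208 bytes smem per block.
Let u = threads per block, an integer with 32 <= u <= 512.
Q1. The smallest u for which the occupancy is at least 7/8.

Answer: u = 161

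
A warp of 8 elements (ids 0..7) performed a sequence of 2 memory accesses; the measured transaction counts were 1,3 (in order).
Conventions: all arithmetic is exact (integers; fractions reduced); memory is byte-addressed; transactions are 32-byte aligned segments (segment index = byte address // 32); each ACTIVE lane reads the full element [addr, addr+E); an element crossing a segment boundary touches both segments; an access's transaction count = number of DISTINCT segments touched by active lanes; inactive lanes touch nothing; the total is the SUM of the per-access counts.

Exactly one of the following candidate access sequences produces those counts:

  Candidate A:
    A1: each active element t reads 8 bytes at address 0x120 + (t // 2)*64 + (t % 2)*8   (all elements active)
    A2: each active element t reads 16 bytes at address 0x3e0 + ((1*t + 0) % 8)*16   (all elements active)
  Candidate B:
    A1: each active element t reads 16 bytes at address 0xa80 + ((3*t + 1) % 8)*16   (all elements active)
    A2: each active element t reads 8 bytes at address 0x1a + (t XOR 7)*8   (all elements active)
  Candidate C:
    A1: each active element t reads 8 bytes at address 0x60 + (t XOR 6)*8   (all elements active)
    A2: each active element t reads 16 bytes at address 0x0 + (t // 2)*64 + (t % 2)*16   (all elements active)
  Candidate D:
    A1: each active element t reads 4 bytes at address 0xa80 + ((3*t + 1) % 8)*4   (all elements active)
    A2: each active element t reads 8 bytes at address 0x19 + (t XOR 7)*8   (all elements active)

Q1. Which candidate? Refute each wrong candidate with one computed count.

A: A1 gives 4 transactions, not 1
B: A1 gives 4 transactions, not 1
C: A1 gives 2 transactions, not 1
D: all counts match (1,3)

Answer: D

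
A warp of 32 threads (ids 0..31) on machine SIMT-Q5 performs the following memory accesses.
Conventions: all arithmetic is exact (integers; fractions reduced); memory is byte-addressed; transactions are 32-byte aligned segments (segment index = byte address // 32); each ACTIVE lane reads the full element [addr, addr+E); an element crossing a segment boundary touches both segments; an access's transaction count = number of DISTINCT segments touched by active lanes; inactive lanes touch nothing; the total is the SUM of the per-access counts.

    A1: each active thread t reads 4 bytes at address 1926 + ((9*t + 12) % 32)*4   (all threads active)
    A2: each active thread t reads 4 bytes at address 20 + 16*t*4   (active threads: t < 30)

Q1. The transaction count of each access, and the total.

A1: 5 transactions
A2: 30 transactions

Answer: 5,30; total 35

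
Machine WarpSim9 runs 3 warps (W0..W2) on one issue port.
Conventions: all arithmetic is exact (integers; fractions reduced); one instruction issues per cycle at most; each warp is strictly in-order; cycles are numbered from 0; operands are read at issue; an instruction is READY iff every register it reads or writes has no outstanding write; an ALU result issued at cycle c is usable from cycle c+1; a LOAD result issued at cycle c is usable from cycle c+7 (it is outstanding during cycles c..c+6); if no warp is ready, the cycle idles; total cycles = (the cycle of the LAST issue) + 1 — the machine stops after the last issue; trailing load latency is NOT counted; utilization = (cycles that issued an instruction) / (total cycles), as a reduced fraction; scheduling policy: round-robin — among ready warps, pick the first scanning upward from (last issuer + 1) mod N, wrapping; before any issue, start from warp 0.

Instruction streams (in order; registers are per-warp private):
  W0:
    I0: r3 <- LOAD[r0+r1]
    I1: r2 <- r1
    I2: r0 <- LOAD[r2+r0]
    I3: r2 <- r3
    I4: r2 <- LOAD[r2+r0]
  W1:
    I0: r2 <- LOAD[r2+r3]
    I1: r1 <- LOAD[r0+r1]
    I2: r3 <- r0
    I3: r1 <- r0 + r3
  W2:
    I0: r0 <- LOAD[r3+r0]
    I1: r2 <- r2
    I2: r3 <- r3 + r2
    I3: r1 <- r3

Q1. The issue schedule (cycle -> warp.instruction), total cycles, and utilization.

cycle 0: W0.I0
cycle 1: W1.I0
cycle 2: W2.I0
cycle 3: W0.I1
cycle 4: W1.I1
cycle 5: W2.I1
cycle 6: W0.I2
cycle 7: W1.I2
cycle 8: W2.I2
cycle 9: W0.I3
cycle 10: W2.I3
cycle 11: W1.I3
cycle 12: idle
cycle 13: W0.I4

Answer: 14 cycles, utilization 13/14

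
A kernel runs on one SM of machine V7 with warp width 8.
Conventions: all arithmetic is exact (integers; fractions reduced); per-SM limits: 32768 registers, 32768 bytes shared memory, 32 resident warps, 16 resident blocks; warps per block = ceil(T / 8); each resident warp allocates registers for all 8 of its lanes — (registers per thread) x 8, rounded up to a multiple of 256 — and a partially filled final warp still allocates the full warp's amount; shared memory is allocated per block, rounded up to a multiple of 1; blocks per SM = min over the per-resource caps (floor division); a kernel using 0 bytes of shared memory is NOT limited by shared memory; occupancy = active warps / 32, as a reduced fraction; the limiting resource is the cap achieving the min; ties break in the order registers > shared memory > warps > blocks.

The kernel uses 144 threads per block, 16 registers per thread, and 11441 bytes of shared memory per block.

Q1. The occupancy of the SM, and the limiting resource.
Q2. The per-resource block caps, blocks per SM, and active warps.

Answer: occupancy 9/16, limited by warps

registers: 7 blocks
shared memory: 2 blocks
warps: 1 block
blocks: 16 blocks

Answer: 1 block, 18 active warps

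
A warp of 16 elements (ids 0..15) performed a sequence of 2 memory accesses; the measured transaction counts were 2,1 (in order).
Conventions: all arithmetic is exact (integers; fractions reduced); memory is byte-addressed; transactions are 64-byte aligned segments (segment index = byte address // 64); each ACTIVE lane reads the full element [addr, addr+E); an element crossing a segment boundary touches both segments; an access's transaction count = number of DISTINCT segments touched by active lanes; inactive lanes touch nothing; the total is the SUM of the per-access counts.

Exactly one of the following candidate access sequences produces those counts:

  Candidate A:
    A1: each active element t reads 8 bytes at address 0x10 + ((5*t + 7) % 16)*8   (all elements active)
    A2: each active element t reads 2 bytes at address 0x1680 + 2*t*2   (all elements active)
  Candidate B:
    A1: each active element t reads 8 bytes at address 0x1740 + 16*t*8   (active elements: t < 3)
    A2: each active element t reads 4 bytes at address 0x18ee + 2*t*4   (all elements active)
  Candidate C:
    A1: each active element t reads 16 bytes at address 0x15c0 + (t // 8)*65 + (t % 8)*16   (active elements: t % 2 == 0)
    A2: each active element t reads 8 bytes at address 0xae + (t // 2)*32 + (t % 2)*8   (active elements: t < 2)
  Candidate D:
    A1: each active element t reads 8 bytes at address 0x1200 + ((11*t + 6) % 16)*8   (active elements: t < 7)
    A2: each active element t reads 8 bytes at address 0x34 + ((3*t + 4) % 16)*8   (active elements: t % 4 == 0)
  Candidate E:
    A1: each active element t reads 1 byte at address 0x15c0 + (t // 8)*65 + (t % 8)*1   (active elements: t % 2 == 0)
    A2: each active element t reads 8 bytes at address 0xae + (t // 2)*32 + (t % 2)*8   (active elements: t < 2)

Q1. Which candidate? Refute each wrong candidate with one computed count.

A: A1 gives 3 transactions, not 2
B: A1 gives 3 transactions, not 2
C: A1 gives 3 transactions, not 2
D: A2 gives 3 transactions, not 1
E: all counts match (2,1)

Answer: E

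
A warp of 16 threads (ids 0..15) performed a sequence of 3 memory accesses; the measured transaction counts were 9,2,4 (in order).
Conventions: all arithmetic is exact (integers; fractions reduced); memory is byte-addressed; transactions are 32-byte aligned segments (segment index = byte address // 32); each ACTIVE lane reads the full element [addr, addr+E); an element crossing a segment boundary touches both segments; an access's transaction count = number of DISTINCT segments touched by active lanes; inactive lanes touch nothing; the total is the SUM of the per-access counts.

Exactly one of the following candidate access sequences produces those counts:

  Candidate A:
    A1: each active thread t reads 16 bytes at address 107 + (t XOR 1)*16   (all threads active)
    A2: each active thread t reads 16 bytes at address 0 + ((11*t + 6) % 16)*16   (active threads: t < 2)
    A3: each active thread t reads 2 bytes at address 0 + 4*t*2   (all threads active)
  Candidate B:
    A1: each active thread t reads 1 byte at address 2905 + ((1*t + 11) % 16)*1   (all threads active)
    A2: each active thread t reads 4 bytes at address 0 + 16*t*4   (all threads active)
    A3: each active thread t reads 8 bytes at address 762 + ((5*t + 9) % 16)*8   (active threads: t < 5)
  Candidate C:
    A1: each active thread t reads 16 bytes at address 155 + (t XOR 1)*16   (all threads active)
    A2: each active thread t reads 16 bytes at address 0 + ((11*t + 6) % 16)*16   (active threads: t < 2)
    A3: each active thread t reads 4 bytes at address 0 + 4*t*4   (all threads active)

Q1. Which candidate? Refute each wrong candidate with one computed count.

B: A1 gives 2 transactions, not 9
C: A3 gives 8 transactions, not 4
A: all counts match (9,2,4)

Answer: A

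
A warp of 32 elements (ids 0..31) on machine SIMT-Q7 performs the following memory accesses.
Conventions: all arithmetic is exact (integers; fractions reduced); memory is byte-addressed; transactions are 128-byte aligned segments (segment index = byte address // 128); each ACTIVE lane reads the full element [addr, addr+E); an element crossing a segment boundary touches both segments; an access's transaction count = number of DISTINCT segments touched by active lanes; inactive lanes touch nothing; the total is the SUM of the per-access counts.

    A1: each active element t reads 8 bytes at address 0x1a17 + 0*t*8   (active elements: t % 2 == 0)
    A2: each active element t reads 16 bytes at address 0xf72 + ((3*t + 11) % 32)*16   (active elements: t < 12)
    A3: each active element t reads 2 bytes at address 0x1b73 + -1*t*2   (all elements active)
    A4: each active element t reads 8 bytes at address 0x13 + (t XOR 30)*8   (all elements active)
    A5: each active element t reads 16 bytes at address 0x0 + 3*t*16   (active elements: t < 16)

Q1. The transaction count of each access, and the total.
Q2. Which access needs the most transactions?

A1: 1 transaction
A2: 5 transactions
A3: 1 transaction
A4: 3 transactions
A5: 6 transactions

Answer: 1,5,1,3,6; total 16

Answer: A5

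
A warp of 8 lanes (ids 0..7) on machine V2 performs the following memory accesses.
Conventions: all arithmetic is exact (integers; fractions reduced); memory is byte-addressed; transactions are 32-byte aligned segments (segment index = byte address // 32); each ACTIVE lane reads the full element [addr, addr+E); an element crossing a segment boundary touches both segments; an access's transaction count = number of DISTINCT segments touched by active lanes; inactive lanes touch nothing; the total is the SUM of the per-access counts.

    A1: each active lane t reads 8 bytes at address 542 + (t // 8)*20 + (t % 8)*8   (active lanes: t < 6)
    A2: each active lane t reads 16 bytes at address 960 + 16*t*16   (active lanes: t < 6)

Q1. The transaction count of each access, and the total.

A1: 3 transactions
A2: 6 transactions

Answer: 3,6; total 9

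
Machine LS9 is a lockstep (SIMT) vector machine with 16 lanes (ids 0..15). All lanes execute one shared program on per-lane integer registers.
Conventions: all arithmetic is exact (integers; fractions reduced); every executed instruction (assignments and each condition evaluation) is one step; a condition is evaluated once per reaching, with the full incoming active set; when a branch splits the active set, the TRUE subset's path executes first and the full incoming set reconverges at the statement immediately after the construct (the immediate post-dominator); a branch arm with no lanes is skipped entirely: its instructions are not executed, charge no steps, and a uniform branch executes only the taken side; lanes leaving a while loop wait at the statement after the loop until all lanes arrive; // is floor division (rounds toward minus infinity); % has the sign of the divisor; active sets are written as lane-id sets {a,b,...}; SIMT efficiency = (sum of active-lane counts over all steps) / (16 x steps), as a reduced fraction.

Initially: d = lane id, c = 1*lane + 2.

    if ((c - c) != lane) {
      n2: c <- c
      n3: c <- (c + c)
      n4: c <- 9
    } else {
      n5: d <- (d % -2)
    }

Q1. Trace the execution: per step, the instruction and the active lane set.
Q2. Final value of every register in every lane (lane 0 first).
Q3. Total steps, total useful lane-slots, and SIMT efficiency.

step 0: eval ((c - c) != lane)       {0,1,2,3,4,5,6,7,8,9,10,11,12,13,14,15}
step 1: c <- c                       {1,2,3,4,5,6,7,8,9,10,11,12,13,14,15}
step 2: c <- (c + c)                 {1,2,3,4,5,6,7,8,9,10,11,12,13,14,15}
step 3: c <- 9                       {1,2,3,4,5,6,7,8,9,10,11,12,13,14,15}
step 4: d <- (d % -2)                {0}

Answer: 5 steps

d: 0,1,2,3,4,5,6,7,8,9,10,11,12,13,14,15
c: 2,9,9,9,9,9,9,9,9,9,9,9,9,9,9,9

steps = 5; useful = 62; efficiency = 62/80 = 31/40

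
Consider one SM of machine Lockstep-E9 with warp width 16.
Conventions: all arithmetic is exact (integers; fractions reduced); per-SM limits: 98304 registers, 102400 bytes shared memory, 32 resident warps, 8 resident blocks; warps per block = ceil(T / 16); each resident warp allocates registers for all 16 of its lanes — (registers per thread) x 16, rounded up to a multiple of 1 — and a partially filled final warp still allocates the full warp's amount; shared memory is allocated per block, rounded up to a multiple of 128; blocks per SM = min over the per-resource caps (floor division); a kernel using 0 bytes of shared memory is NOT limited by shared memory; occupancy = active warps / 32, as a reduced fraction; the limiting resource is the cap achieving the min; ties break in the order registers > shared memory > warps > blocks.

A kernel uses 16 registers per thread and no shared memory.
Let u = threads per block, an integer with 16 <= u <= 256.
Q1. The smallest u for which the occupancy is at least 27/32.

Answer: u = 49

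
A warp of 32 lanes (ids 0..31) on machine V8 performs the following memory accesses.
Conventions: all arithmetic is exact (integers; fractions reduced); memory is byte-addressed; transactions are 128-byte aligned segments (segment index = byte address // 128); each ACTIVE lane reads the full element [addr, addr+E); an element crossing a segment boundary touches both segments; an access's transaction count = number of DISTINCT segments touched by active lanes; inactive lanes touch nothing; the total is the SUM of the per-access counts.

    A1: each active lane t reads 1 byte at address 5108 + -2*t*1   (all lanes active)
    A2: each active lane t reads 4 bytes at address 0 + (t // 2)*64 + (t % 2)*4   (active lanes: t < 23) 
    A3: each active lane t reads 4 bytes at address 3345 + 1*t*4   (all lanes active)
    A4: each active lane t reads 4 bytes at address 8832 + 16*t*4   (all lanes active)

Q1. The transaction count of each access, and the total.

A1: 1 transaction
A2: 6 transactions
A3: 2 transactions
A4: 16 transactions

Answer: 1,6,2,16; total 25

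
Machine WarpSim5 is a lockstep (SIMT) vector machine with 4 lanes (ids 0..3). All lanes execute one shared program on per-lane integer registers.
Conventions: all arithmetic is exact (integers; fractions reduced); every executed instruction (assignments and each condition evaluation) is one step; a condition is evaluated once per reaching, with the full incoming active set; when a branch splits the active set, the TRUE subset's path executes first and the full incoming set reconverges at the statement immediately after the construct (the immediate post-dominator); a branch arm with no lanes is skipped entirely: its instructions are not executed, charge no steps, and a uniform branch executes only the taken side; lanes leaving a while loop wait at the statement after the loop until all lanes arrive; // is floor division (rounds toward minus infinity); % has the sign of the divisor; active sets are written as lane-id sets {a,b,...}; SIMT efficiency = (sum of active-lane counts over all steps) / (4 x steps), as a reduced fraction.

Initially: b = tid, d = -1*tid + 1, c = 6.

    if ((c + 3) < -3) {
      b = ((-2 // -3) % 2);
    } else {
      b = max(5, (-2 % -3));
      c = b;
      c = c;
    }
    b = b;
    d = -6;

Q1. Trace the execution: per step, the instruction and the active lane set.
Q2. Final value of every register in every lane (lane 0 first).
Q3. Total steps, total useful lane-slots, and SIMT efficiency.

step 0: eval ((c + 3) < -3)          {0,1,2,3}
step 1: b <- max(5, (-2 % -3))       {0,1,2,3}
step 2: c <- b                       {0,1,2,3}
step 3: c <- c                       {0,1,2,3}
step 4: b <- b                       {0,1,2,3}
step 5: d <- -6                      {0,1,2,3}

Answer: 6 steps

b: 5,5,5,5
d: -6,-6,-6,-6
c: 5,5,5,5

steps = 6; useful = 24; efficiency = 24/24 = 1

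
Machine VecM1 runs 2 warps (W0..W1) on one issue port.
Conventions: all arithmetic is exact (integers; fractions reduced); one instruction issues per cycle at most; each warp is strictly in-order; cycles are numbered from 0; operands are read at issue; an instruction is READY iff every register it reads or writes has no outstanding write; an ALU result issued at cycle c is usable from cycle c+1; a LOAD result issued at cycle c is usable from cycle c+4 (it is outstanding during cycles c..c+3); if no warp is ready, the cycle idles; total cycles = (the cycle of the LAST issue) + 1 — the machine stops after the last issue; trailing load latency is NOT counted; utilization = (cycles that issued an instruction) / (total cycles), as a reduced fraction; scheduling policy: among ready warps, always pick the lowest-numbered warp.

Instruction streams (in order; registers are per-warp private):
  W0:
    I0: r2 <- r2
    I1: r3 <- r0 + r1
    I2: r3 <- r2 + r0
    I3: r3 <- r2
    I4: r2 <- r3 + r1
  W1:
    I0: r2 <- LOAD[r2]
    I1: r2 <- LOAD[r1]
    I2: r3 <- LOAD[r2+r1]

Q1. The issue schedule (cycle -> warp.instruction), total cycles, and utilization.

cycle 0: W0.I0
cycle 1: W0.I1
cycle 2: W0.I2
cycle 3: W0.I3
cycle 4: W0.I4
cycle 5: W1.I0
cycle 6: idle
cycle 7: idle
cycle 8: idle
cycle 9: W1.I1
cycle 10: idle
cycle 11: idle
cycle 12: idle
cycle 13: W1.I2

Answer: 14 cycles, utilization 4/7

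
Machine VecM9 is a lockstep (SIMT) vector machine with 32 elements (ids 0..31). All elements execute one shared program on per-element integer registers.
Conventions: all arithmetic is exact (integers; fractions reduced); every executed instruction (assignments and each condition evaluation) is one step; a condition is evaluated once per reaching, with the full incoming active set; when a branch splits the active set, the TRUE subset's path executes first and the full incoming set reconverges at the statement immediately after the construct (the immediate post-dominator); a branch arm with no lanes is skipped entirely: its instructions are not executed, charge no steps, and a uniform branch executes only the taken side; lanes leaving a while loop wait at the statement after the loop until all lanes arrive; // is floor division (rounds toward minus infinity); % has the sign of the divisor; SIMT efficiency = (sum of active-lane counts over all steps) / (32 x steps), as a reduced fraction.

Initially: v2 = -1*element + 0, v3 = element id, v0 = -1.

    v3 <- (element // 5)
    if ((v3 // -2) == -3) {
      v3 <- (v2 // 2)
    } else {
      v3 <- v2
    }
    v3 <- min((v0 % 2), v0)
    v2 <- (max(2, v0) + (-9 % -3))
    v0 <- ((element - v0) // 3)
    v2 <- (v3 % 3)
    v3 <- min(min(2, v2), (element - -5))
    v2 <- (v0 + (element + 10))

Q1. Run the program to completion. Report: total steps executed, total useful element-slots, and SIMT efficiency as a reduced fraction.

Answer: 10 steps, 288 useful, 9/10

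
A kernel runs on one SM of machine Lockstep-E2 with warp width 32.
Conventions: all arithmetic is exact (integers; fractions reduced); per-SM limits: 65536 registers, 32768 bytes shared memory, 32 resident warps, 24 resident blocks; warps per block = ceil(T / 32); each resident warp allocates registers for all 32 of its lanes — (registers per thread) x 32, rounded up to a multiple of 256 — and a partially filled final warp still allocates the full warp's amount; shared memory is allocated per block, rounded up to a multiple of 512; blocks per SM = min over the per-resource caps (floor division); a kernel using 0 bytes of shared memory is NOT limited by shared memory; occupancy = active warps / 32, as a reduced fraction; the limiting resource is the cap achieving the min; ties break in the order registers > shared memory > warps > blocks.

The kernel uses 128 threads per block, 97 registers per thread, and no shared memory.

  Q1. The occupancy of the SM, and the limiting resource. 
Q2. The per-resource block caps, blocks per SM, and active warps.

Answer: occupancy 1/2, limited by registers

registers: 4 blocks
shared memory: no limit (kernel uses none)
warps: 8 blocks
blocks: 24 blocks

Answer: 4 blocks, 16 active warps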